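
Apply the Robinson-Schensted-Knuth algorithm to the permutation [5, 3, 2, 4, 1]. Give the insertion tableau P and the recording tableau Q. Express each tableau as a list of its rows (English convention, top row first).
Insert each entry of the permutation into P by Schensted row insertion, recording in Q the position of each new cell.

Insert 5: appended to row 1. P = [[5]], Q = [[1]].
Insert 3: 3 bumps 5 from row 1; 5 starts row 2. P = [[3], [5]], Q = [[1], [2]].
Insert 2: 2 bumps 3 from row 1; 3 bumps 5 from row 2; 5 starts row 3. P = [[2], [3], [5]], Q = [[1], [2], [3]].
Insert 4: appended to row 1. P = [[2, 4], [3], [5]], Q = [[1, 4], [2], [3]].
Insert 1: 1 bumps 2 from row 1; 2 bumps 3 from row 2; 3 bumps 5 from row 3; 5 starts row 4. P = [[1, 4], [2], [3], [5]], Q = [[1, 4], [2], [3], [5]].

So P = [[1, 4], [2], [3], [5]], Q = [[1, 4], [2], [3], [5]].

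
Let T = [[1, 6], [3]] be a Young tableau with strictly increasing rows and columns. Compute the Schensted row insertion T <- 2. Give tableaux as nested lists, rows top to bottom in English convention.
[[1, 2], [3, 6]]

In row 1, 2 replaces 6 (the leftmost entry greater than 2); 6 is bumped to row 2. 6 is appended to row 2. The new tableau is [[1, 2], [3, 6]].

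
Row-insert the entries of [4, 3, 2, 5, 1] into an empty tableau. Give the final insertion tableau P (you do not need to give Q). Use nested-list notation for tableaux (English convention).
Insert 4: appended to row 1. P = [[4]].
Insert 3: 3 bumps 4 from row 1; 4 starts row 2. P = [[3], [4]].
Insert 2: 2 bumps 3 from row 1; 3 bumps 4 from row 2; 4 starts row 3. P = [[2], [3], [4]].
Insert 5: appended to row 1. P = [[2, 5], [3], [4]].
Insert 1: 1 bumps 2 from row 1; 2 bumps 3 from row 2; 3 bumps 4 from row 3; 4 starts row 4. P = [[1, 5], [2], [3], [4]].

So P = [[1, 5], [2], [3], [4]].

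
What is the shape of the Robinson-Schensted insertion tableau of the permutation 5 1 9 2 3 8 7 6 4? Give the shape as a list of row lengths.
[4, 2, 1, 1, 1]

Row-insert each entry into an empty tableau.

After inserting 5: P = [[5]].
After inserting 1: P = [[1], [5]].
After inserting 9: P = [[1, 9], [5]].
After inserting 2: P = [[1, 2], [5, 9]].
After inserting 3: P = [[1, 2, 3], [5, 9]].
After inserting 8: P = [[1, 2, 3, 8], [5, 9]].
After inserting 7: P = [[1, 2, 3, 7], [5, 8], [9]].
After inserting 6: P = [[1, 2, 3, 6], [5, 7], [8], [9]].
After inserting 4: P = [[1, 2, 3, 4], [5, 6], [7], [8], [9]].

The final insertion tableau P = [[1, 2, 3, 4], [5, 6], [7], [8], [9]] has shape [4, 2, 1, 1, 1].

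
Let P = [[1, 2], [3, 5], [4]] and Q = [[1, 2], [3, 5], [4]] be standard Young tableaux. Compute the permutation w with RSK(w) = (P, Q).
4 5 3 1 2

Reverse the RSK construction: for i from n down to 1, find the cell of Q containing i, remove the entry at that cell from P, and reverse-bump it up through P; the value ejected from row 1 is w(i).

Step i=5: Q has 5 at row 2, column 2; remove 5 from row 2 of P and reverse-bump: 5 enters row 1 and ejects 2. So w(5) = 2. P is now [[1, 5], [3], [4]].
Step i=4: Q has 4 at row 3, column 1; remove 4 from row 3 of P and reverse-bump: 4 enters row 2 and ejects 3; 3 enters row 1 and ejects 1. So w(4) = 1. P is now [[3, 5], [4]].
Step i=3: Q has 3 at row 2, column 1; remove 4 from row 2 of P and reverse-bump: 4 enters row 1 and ejects 3. So w(3) = 3. P is now [[4, 5]].
Step i=2: Q has 2 at row 1, column 2; remove that cell from P, ejecting 5. So w(2) = 5. P is now [[4]].
Step i=1: Q has 1 at row 1, column 1; remove that cell from P, ejecting 4. So w(1) = 4. P is now [].

So w = 4 5 3 1 2.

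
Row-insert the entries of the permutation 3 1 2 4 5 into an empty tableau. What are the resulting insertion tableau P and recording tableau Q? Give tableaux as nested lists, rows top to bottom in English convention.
P = [[1, 2, 4, 5], [3]], Q = [[1, 3, 4, 5], [2]]

Insert each entry of the permutation into P by Schensted row insertion, recording in Q the position of each new cell.

Insert 3: appended to row 1. P = [[3]].
Insert 1: 1 bumps 3 from row 1; 3 starts row 2. P = [[1], [3]].
Insert 2: appended to row 1. P = [[1, 2], [3]].
Insert 4: appended to row 1. P = [[1, 2, 4], [3]].
Insert 5: appended to row 1. P = [[1, 2, 4, 5], [3]].

So P = [[1, 2, 4, 5], [3]], Q = [[1, 3, 4, 5], [2]].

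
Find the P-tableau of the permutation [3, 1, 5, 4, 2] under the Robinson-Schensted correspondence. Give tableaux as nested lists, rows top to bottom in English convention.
After inserting 3: P = [[3]].
After inserting 1: P = [[1], [3]].
After inserting 5: P = [[1, 5], [3]].
After inserting 4: P = [[1, 4], [3, 5]].
After inserting 2: P = [[1, 2], [3, 4], [5]].

So P = [[1, 2], [3, 4], [5]].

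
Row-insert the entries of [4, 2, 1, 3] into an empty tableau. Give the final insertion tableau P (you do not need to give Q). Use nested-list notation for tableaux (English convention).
P = [[1, 3], [2], [4]]

Insert 4: appended to row 1. P = [[4]].
Insert 2: 2 bumps 4 from row 1; 4 starts row 2. P = [[2], [4]].
Insert 1: 1 bumps 2 from row 1; 2 bumps 4 from row 2; 4 starts row 3. P = [[1], [2], [4]].
Insert 3: appended to row 1. P = [[1, 3], [2], [4]].

So P = [[1, 3], [2], [4]].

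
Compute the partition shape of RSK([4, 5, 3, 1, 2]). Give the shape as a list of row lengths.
Row-insert each entry into an empty tableau.

After inserting 4: P = [[4]].
After inserting 5: P = [[4, 5]].
After inserting 3: P = [[3, 5], [4]].
After inserting 1: P = [[1, 5], [3], [4]].
After inserting 2: P = [[1, 2], [3, 5], [4]].

The final insertion tableau P = [[1, 2], [3, 5], [4]] has shape [2, 2, 1].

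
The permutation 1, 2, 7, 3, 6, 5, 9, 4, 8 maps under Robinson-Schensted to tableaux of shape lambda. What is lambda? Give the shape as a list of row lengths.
Row-insert each entry into an empty tableau.

After inserting 1: P = [[1]].
After inserting 2: P = [[1, 2]].
After inserting 7: P = [[1, 2, 7]].
After inserting 3: P = [[1, 2, 3], [7]].
After inserting 6: P = [[1, 2, 3, 6], [7]].
After inserting 5: P = [[1, 2, 3, 5], [6], [7]].
After inserting 9: P = [[1, 2, 3, 5, 9], [6], [7]].
After inserting 4: P = [[1, 2, 3, 4, 9], [5], [6], [7]].
After inserting 8: P = [[1, 2, 3, 4, 8], [5, 9], [6], [7]].

The final insertion tableau P = [[1, 2, 3, 4, 8], [5, 9], [6], [7]] has shape [5, 2, 1, 1].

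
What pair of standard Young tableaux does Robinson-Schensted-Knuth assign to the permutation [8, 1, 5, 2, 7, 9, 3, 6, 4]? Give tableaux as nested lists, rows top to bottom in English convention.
Insert each entry of the permutation into P by Schensted row insertion, recording in Q the position of each new cell.

After inserting 8: P = [[8]].
After inserting 1: P = [[1], [8]].
After inserting 5: P = [[1, 5], [8]].
After inserting 2: P = [[1, 2], [5], [8]].
After inserting 7: P = [[1, 2, 7], [5], [8]].
After inserting 9: P = [[1, 2, 7, 9], [5], [8]].
After inserting 3: P = [[1, 2, 3, 9], [5, 7], [8]].
After inserting 6: P = [[1, 2, 3, 6], [5, 7, 9], [8]].
After inserting 4: P = [[1, 2, 3, 4], [5, 6, 9], [7], [8]].

So P = [[1, 2, 3, 4], [5, 6, 9], [7], [8]], Q = [[1, 3, 5, 6], [2, 7, 8], [4], [9]].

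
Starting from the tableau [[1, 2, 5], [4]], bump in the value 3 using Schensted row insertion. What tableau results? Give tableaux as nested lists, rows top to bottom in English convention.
In row 1, 3 replaces 5 (the leftmost entry greater than 3); 5 is bumped to row 2. 5 is appended to row 2. The new tableau is [[1, 2, 3], [4, 5]].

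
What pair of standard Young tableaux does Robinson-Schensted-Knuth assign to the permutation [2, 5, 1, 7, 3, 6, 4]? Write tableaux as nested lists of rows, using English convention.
P = [[1, 3, 4], [2, 5, 6], [7]], Q = [[1, 2, 4], [3, 5, 6], [7]]

Insert each entry of the permutation into P by Schensted row insertion, recording in Q the position of each new cell.

Insert 2: appended to row 1. P = [[2]], Q = [[1]].
Insert 5: appended to row 1. P = [[2, 5]], Q = [[1, 2]].
Insert 1: 1 bumps 2 from row 1; 2 starts row 2. P = [[1, 5], [2]], Q = [[1, 2], [3]].
Insert 7: appended to row 1. P = [[1, 5, 7], [2]], Q = [[1, 2, 4], [3]].
Insert 3: 3 bumps 5 from row 1; 5 appends to row 2. P = [[1, 3, 7], [2, 5]], Q = [[1, 2, 4], [3, 5]].
Insert 6: 6 bumps 7 from row 1; 7 appends to row 2. P = [[1, 3, 6], [2, 5, 7]], Q = [[1, 2, 4], [3, 5, 6]].
Insert 4: 4 bumps 6 from row 1; 6 bumps 7 from row 2; 7 starts row 3. P = [[1, 3, 4], [2, 5, 6], [7]], Q = [[1, 2, 4], [3, 5, 6], [7]].

So P = [[1, 3, 4], [2, 5, 6], [7]], Q = [[1, 2, 4], [3, 5, 6], [7]].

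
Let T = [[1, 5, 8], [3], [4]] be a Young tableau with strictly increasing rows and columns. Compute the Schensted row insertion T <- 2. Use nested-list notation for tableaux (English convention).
In row 1, 2 replaces 5 (the leftmost entry greater than 2); 5 is bumped to row 2. 5 is appended to row 2. The new tableau is [[1, 2, 8], [3, 5], [4]].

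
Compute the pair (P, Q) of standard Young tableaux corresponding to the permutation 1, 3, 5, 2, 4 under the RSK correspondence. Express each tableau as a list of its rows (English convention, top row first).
Insert each entry of the permutation into P by Schensted row insertion, recording in Q the position of each new cell.

Insert 1: appended to row 1. P = [[1]].
Insert 3: appended to row 1. P = [[1, 3]].
Insert 5: appended to row 1. P = [[1, 3, 5]].
Insert 2: 2 bumps 3 from row 1; 3 starts row 2. P = [[1, 2, 5], [3]].
Insert 4: 4 bumps 5 from row 1; 5 appends to row 2. P = [[1, 2, 4], [3, 5]].

So P = [[1, 2, 4], [3, 5]], Q = [[1, 2, 3], [4, 5]].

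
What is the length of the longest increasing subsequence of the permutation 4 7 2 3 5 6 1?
4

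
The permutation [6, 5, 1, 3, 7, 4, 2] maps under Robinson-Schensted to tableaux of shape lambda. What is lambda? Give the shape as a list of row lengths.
Row-insert each entry into an empty tableau.

After inserting 6: P = [[6]].
After inserting 5: P = [[5], [6]].
After inserting 1: P = [[1], [5], [6]].
After inserting 3: P = [[1, 3], [5], [6]].
After inserting 7: P = [[1, 3, 7], [5], [6]].
After inserting 4: P = [[1, 3, 4], [5, 7], [6]].
After inserting 2: P = [[1, 2, 4], [3, 7], [5], [6]].

The final insertion tableau P = [[1, 2, 4], [3, 7], [5], [6]] has shape [3, 2, 1, 1].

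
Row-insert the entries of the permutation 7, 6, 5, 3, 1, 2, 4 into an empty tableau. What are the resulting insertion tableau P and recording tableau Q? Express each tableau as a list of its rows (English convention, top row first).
P = [[1, 2, 4], [3], [5], [6], [7]], Q = [[1, 6, 7], [2], [3], [4], [5]]

Insert each entry of the permutation into P by Schensted row insertion, recording in Q the position of each new cell.

Insert 7: appended to row 1. P = [[7]].
Insert 6: 6 bumps 7 from row 1; 7 starts row 2. P = [[6], [7]].
Insert 5: 5 bumps 6 from row 1; 6 bumps 7 from row 2; 7 starts row 3. P = [[5], [6], [7]].
Insert 3: 3 bumps 5 from row 1; 5 bumps 6 from row 2; 6 bumps 7 from row 3; 7 starts row 4. P = [[3], [5], [6], [7]].
Insert 1: 1 bumps 3 from row 1; 3 bumps 5 from row 2; 5 bumps 6 from row 3; 6 bumps 7 from row 4; 7 starts row 5. P = [[1], [3], [5], [6], [7]].
Insert 2: appended to row 1. P = [[1, 2], [3], [5], [6], [7]].
Insert 4: appended to row 1. P = [[1, 2, 4], [3], [5], [6], [7]].

So P = [[1, 2, 4], [3], [5], [6], [7]], Q = [[1, 6, 7], [2], [3], [4], [5]].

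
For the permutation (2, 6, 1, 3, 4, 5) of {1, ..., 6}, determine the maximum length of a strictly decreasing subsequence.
2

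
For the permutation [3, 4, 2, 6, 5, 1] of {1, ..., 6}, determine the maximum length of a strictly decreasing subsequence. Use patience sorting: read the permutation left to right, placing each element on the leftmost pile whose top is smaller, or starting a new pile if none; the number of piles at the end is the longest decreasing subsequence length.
3

3: new pile. tops = [3]
4: onto pile 1 (replacing 3). tops = [4]
2: new pile. tops = [4, 2]
6: onto pile 1 (replacing 4). tops = [6, 2]
5: onto pile 2 (replacing 2). tops = [6, 5]
1: new pile. tops = [6, 5, 1]

3 piles, so the longest decreasing subsequence has length 3.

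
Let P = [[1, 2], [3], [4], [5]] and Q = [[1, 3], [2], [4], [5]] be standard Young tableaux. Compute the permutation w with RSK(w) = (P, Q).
Reverse the RSK construction: for i from n down to 1, find the cell of Q containing i, remove the entry at that cell from P, and reverse-bump it up through P; the value ejected from row 1 is w(i).

Step i=5: Q has 5 at row 4, column 1; remove 5 from row 4 of P and reverse-bump: 5 enters row 3 and ejects 4; 4 enters row 2 and ejects 3; 3 enters row 1 and ejects 2. So w(5) = 2. P is now [[1, 3], [4], [5]].
Step i=4: Q has 4 at row 3, column 1; remove 5 from row 3 of P and reverse-bump: 5 enters row 2 and ejects 4; 4 enters row 1 and ejects 3. So w(4) = 3. P is now [[1, 4], [5]].
Step i=3: Q has 3 at row 1, column 2; remove that cell from P, ejecting 4. So w(3) = 4. P is now [[1], [5]].
Step i=2: Q has 2 at row 2, column 1; remove 5 from row 2 of P and reverse-bump: 5 enters row 1 and ejects 1. So w(2) = 1. P is now [[5]].
Step i=1: Q has 1 at row 1, column 1; remove that cell from P, ejecting 5. So w(1) = 5. P is now [].

So w = 5 1 4 3 2.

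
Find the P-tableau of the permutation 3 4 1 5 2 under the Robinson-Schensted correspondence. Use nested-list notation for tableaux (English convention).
P = [[1, 2, 5], [3, 4]]

Insert 3: appended to row 1. P = [[3]].
Insert 4: appended to row 1. P = [[3, 4]].
Insert 1: 1 bumps 3 from row 1; 3 starts row 2. P = [[1, 4], [3]].
Insert 5: appended to row 1. P = [[1, 4, 5], [3]].
Insert 2: 2 bumps 4 from row 1; 4 appends to row 2. P = [[1, 2, 5], [3, 4]].

So P = [[1, 2, 5], [3, 4]].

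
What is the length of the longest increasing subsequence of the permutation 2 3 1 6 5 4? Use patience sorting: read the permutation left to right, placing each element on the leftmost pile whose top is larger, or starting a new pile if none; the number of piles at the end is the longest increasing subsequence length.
2: new pile. tops = [2]
3: new pile. tops = [2, 3]
1: onto pile 1 (replacing 2). tops = [1, 3]
6: new pile. tops = [1, 3, 6]
5: onto pile 3 (replacing 6). tops = [1, 3, 5]
4: onto pile 3 (replacing 5). tops = [1, 3, 4]

3 piles, so the longest increasing subsequence has length 3.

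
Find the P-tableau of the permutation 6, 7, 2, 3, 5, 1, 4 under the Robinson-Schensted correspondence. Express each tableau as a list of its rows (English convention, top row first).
After inserting 6: P = [[6]].
After inserting 7: P = [[6, 7]].
After inserting 2: P = [[2, 7], [6]].
After inserting 3: P = [[2, 3], [6, 7]].
After inserting 5: P = [[2, 3, 5], [6, 7]].
After inserting 1: P = [[1, 3, 5], [2, 7], [6]].
After inserting 4: P = [[1, 3, 4], [2, 5], [6, 7]].

So P = [[1, 3, 4], [2, 5], [6, 7]].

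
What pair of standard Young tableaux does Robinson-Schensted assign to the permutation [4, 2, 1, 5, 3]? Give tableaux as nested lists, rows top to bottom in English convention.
Insert each entry of the permutation into P by Schensted row insertion, recording in Q the position of each new cell.

Insert 4: appended to row 1. P = [[4]].
Insert 2: 2 bumps 4 from row 1; 4 starts row 2. P = [[2], [4]].
Insert 1: 1 bumps 2 from row 1; 2 bumps 4 from row 2; 4 starts row 3. P = [[1], [2], [4]].
Insert 5: appended to row 1. P = [[1, 5], [2], [4]].
Insert 3: 3 bumps 5 from row 1; 5 appends to row 2. P = [[1, 3], [2, 5], [4]].

So P = [[1, 3], [2, 5], [4]], Q = [[1, 4], [2, 5], [3]].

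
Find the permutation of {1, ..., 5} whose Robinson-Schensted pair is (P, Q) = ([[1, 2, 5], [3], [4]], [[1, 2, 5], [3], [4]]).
1 4 3 2 5

Reverse the RSK construction: for i from n down to 1, find the cell of Q containing i, remove the entry at that cell from P, and reverse-bump it up through P; the value ejected from row 1 is w(i).

Step i=5: Q has 5 at row 1, column 3; remove that cell from P, ejecting 5. So w(5) = 5. P is now [[1, 2], [3], [4]].
Step i=4: Q has 4 at row 3, column 1; remove 4 from row 3 of P and reverse-bump: 4 enters row 2 and ejects 3; 3 enters row 1 and ejects 2. So w(4) = 2. P is now [[1, 3], [4]].
Step i=3: Q has 3 at row 2, column 1; remove 4 from row 2 of P and reverse-bump: 4 enters row 1 and ejects 3. So w(3) = 3. P is now [[1, 4]].
Step i=2: Q has 2 at row 1, column 2; remove that cell from P, ejecting 4. So w(2) = 4. P is now [[1]].
Step i=1: Q has 1 at row 1, column 1; remove that cell from P, ejecting 1. So w(1) = 1. P is now [].

So w = 1 4 3 2 5.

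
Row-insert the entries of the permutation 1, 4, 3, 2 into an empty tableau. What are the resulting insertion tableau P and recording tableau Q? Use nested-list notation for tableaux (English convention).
P = [[1, 2], [3], [4]], Q = [[1, 2], [3], [4]]

Insert each entry of the permutation into P by Schensted row insertion, recording in Q the position of each new cell.

Insert 1: appended to row 1. P = [[1]], Q = [[1]].
Insert 4: appended to row 1. P = [[1, 4]], Q = [[1, 2]].
Insert 3: 3 bumps 4 from row 1; 4 starts row 2. P = [[1, 3], [4]], Q = [[1, 2], [3]].
Insert 2: 2 bumps 3 from row 1; 3 bumps 4 from row 2; 4 starts row 3. P = [[1, 2], [3], [4]], Q = [[1, 2], [3], [4]].

So P = [[1, 2], [3], [4]], Q = [[1, 2], [3], [4]].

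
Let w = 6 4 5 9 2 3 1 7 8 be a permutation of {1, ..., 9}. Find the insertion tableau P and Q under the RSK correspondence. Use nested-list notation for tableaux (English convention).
P = [[1, 3, 7, 8], [2, 5, 9], [4], [6]], Q = [[1, 3, 4, 9], [2, 6, 8], [5], [7]]

Insert each entry of the permutation into P by Schensted row insertion, recording in Q the position of each new cell.

After inserting 6: P = [[6]].
After inserting 4: P = [[4], [6]].
After inserting 5: P = [[4, 5], [6]].
After inserting 9: P = [[4, 5, 9], [6]].
After inserting 2: P = [[2, 5, 9], [4], [6]].
After inserting 3: P = [[2, 3, 9], [4, 5], [6]].
After inserting 1: P = [[1, 3, 9], [2, 5], [4], [6]].
After inserting 7: P = [[1, 3, 7], [2, 5, 9], [4], [6]].
After inserting 8: P = [[1, 3, 7, 8], [2, 5, 9], [4], [6]].

So P = [[1, 3, 7, 8], [2, 5, 9], [4], [6]], Q = [[1, 3, 4, 9], [2, 6, 8], [5], [7]].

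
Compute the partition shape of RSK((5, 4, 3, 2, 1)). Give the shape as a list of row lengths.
[1, 1, 1, 1, 1]

RSK row insertion gives P = [[1], [2], [3], [4], [5]], which has shape [1, 1, 1, 1, 1].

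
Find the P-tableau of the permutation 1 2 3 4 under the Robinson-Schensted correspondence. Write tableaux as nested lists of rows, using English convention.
After inserting 1: P = [[1]].
After inserting 2: P = [[1, 2]].
After inserting 3: P = [[1, 2, 3]].
After inserting 4: P = [[1, 2, 3, 4]].

So P = [[1, 2, 3, 4]].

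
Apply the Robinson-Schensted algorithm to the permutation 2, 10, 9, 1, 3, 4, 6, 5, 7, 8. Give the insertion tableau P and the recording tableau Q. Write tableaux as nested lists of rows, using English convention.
Insert each entry of the permutation into P by Schensted row insertion, recording in Q the position of each new cell.

Insert 2: appended to row 1. P = [[2]].
Insert 10: appended to row 1. P = [[2, 10]].
Insert 9: 9 bumps 10 from row 1; 10 starts row 2. P = [[2, 9], [10]].
Insert 1: 1 bumps 2 from row 1; 2 bumps 10 from row 2; 10 starts row 3. P = [[1, 9], [2], [10]].
Insert 3: 3 bumps 9 from row 1; 9 appends to row 2. P = [[1, 3], [2, 9], [10]].
Insert 4: appended to row 1. P = [[1, 3, 4], [2, 9], [10]].
Insert 6: appended to row 1. P = [[1, 3, 4, 6], [2, 9], [10]].
Insert 5: 5 bumps 6 from row 1; 6 bumps 9 from row 2; 9 bumps 10 from row 3; 10 starts row 4. P = [[1, 3, 4, 5], [2, 6], [9], [10]].
Insert 7: appended to row 1. P = [[1, 3, 4, 5, 7], [2, 6], [9], [10]].
Insert 8: appended to row 1. P = [[1, 3, 4, 5, 7, 8], [2, 6], [9], [10]].

So P = [[1, 3, 4, 5, 7, 8], [2, 6], [9], [10]], Q = [[1, 2, 6, 7, 9, 10], [3, 5], [4], [8]].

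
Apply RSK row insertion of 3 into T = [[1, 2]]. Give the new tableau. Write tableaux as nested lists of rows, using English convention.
[[1, 2, 3]]

3 is larger than every entry of row 1, so it is appended to row 1. The new tableau is [[1, 2, 3]].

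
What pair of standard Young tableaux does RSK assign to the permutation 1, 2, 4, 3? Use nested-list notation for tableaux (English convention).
Insert each entry of the permutation into P by Schensted row insertion, recording in Q the position of each new cell.

Insert 1: appended to row 1. P = [[1]], Q = [[1]].
Insert 2: appended to row 1. P = [[1, 2]], Q = [[1, 2]].
Insert 4: appended to row 1. P = [[1, 2, 4]], Q = [[1, 2, 3]].
Insert 3: 3 bumps 4 from row 1; 4 starts row 2. P = [[1, 2, 3], [4]], Q = [[1, 2, 3], [4]].

So P = [[1, 2, 3], [4]], Q = [[1, 2, 3], [4]].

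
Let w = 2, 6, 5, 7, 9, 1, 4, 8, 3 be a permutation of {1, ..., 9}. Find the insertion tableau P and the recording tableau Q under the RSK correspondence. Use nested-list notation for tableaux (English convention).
Insert each entry of the permutation into P by Schensted row insertion, recording in Q the position of each new cell.

Insert 2: appended to row 1. P = [[2]], Q = [[1]].
Insert 6: appended to row 1. P = [[2, 6]], Q = [[1, 2]].
Insert 5: 5 bumps 6 from row 1; 6 starts row 2. P = [[2, 5], [6]], Q = [[1, 2], [3]].
Insert 7: appended to row 1. P = [[2, 5, 7], [6]], Q = [[1, 2, 4], [3]].
Insert 9: appended to row 1. P = [[2, 5, 7, 9], [6]], Q = [[1, 2, 4, 5], [3]].
Insert 1: 1 bumps 2 from row 1; 2 bumps 6 from row 2; 6 starts row 3. P = [[1, 5, 7, 9], [2], [6]], Q = [[1, 2, 4, 5], [3], [6]].
Insert 4: 4 bumps 5 from row 1; 5 appends to row 2. P = [[1, 4, 7, 9], [2, 5], [6]], Q = [[1, 2, 4, 5], [3, 7], [6]].
Insert 8: 8 bumps 9 from row 1; 9 appends to row 2. P = [[1, 4, 7, 8], [2, 5, 9], [6]], Q = [[1, 2, 4, 5], [3, 7, 8], [6]].
Insert 3: 3 bumps 4 from row 1; 4 bumps 5 from row 2; 5 bumps 6 from row 3; 6 starts row 4. P = [[1, 3, 7, 8], [2, 4, 9], [5], [6]], Q = [[1, 2, 4, 5], [3, 7, 8], [6], [9]].

So P = [[1, 3, 7, 8], [2, 4, 9], [5], [6]], Q = [[1, 2, 4, 5], [3, 7, 8], [6], [9]].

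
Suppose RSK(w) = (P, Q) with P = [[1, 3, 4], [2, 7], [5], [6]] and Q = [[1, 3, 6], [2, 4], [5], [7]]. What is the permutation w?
Reverse the RSK construction: for i from n down to 1, find the cell of Q containing i, remove the entry at that cell from P, and reverse-bump it up through P; the value ejected from row 1 is w(i).

Step i=7: Q has 7 at row 4, column 1; remove 6 from row 4 of P and reverse-bump: 6 enters row 3 and ejects 5; 5 enters row 2 and ejects 2; 2 enters row 1 and ejects 1. So w(7) = 1. P is now [[2, 3, 4], [5, 7], [6]].
Step i=6: Q has 6 at row 1, column 3; remove that cell from P, ejecting 4. So w(6) = 4. P is now [[2, 3], [5, 7], [6]].
Step i=5: Q has 5 at row 3, column 1; remove 6 from row 3 of P and reverse-bump: 6 enters row 2 and ejects 5; 5 enters row 1 and ejects 3. So w(5) = 3. P is now [[2, 5], [6, 7]].
Step i=4: Q has 4 at row 2, column 2; remove 7 from row 2 of P and reverse-bump: 7 enters row 1 and ejects 5. So w(4) = 5. P is now [[2, 7], [6]].
Step i=3: Q has 3 at row 1, column 2; remove that cell from P, ejecting 7. So w(3) = 7. P is now [[2], [6]].
Step i=2: Q has 2 at row 2, column 1; remove 6 from row 2 of P and reverse-bump: 6 enters row 1 and ejects 2. So w(2) = 2. P is now [[6]].
Step i=1: Q has 1 at row 1, column 1; remove that cell from P, ejecting 6. So w(1) = 6. P is now [].

So w = 6 2 7 5 3 4 1.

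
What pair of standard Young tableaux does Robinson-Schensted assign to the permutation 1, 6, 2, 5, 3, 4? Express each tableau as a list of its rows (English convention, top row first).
P = [[1, 2, 3, 4], [5], [6]], Q = [[1, 2, 4, 6], [3], [5]]

Insert each entry of the permutation into P by Schensted row insertion, recording in Q the position of each new cell.

Insert 1: appended to row 1. P = [[1]].
Insert 6: appended to row 1. P = [[1, 6]].
Insert 2: 2 bumps 6 from row 1; 6 starts row 2. P = [[1, 2], [6]].
Insert 5: appended to row 1. P = [[1, 2, 5], [6]].
Insert 3: 3 bumps 5 from row 1; 5 bumps 6 from row 2; 6 starts row 3. P = [[1, 2, 3], [5], [6]].
Insert 4: appended to row 1. P = [[1, 2, 3, 4], [5], [6]].

So P = [[1, 2, 3, 4], [5], [6]], Q = [[1, 2, 4, 6], [3], [5]].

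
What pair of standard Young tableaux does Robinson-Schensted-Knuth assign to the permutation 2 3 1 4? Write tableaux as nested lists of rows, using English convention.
Insert each entry of the permutation into P by Schensted row insertion, recording in Q the position of each new cell.

Insert 2: appended to row 1. P = [[2]].
Insert 3: appended to row 1. P = [[2, 3]].
Insert 1: 1 bumps 2 from row 1; 2 starts row 2. P = [[1, 3], [2]].
Insert 4: appended to row 1. P = [[1, 3, 4], [2]].

So P = [[1, 3, 4], [2]], Q = [[1, 2, 4], [3]].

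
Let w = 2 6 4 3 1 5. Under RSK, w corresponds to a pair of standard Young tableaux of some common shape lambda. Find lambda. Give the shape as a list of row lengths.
[3, 1, 1, 1]

Row-insert each entry into an empty tableau.

After inserting 2: P = [[2]].
After inserting 6: P = [[2, 6]].
After inserting 4: P = [[2, 4], [6]].
After inserting 3: P = [[2, 3], [4], [6]].
After inserting 1: P = [[1, 3], [2], [4], [6]].
After inserting 5: P = [[1, 3, 5], [2], [4], [6]].

The final insertion tableau P = [[1, 3, 5], [2], [4], [6]] has shape [3, 1, 1, 1].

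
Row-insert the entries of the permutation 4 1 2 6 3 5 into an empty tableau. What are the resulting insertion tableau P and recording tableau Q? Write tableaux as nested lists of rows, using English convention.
P = [[1, 2, 3, 5], [4, 6]], Q = [[1, 3, 4, 6], [2, 5]]

Insert each entry of the permutation into P by Schensted row insertion, recording in Q the position of each new cell.

Insert 4: appended to row 1. P = [[4]].
Insert 1: 1 bumps 4 from row 1; 4 starts row 2. P = [[1], [4]].
Insert 2: appended to row 1. P = [[1, 2], [4]].
Insert 6: appended to row 1. P = [[1, 2, 6], [4]].
Insert 3: 3 bumps 6 from row 1; 6 appends to row 2. P = [[1, 2, 3], [4, 6]].
Insert 5: appended to row 1. P = [[1, 2, 3, 5], [4, 6]].

So P = [[1, 2, 3, 5], [4, 6]], Q = [[1, 3, 4, 6], [2, 5]].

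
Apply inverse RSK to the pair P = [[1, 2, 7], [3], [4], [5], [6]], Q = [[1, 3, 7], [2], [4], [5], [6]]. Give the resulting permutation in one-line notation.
6 1 5 4 3 2 7

Reverse the RSK construction: for i from n down to 1, find the cell of Q containing i, remove the entry at that cell from P, and reverse-bump it up through P; the value ejected from row 1 is w(i).

Step i=7: Q has 7 at row 1, column 3; remove that cell from P, ejecting 7. So w(7) = 7. P is now [[1, 2], [3], [4], [5], [6]].
Step i=6: Q has 6 at row 5, column 1; remove 6 from row 5 of P and reverse-bump: 6 enters row 4 and ejects 5; 5 enters row 3 and ejects 4; 4 enters row 2 and ejects 3; 3 enters row 1 and ejects 2. So w(6) = 2. P is now [[1, 3], [4], [5], [6]].
Step i=5: Q has 5 at row 4, column 1; remove 6 from row 4 of P and reverse-bump: 6 enters row 3 and ejects 5; 5 enters row 2 and ejects 4; 4 enters row 1 and ejects 3. So w(5) = 3. P is now [[1, 4], [5], [6]].
Step i=4: Q has 4 at row 3, column 1; remove 6 from row 3 of P and reverse-bump: 6 enters row 2 and ejects 5; 5 enters row 1 and ejects 4. So w(4) = 4. P is now [[1, 5], [6]].
Step i=3: Q has 3 at row 1, column 2; remove that cell from P, ejecting 5. So w(3) = 5. P is now [[1], [6]].
Step i=2: Q has 2 at row 2, column 1; remove 6 from row 2 of P and reverse-bump: 6 enters row 1 and ejects 1. So w(2) = 1. P is now [[6]].
Step i=1: Q has 1 at row 1, column 1; remove that cell from P, ejecting 6. So w(1) = 6. P is now [].

So w = 6 1 5 4 3 2 7.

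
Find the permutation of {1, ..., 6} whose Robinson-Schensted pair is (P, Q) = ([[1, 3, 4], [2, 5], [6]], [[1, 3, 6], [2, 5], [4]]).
Reverse the RSK construction: for i from n down to 1, find the cell of Q containing i, remove the entry at that cell from P, and reverse-bump it up through P; the value ejected from row 1 is w(i).

Step i=6: Q has 6 at row 1, column 3; remove that cell from P, ejecting 4. So w(6) = 4. P is now [[1, 3], [2, 5], [6]].
Step i=5: Q has 5 at row 2, column 2; remove 5 from row 2 of P and reverse-bump: 5 enters row 1 and ejects 3. So w(5) = 3. P is now [[1, 5], [2], [6]].
Step i=4: Q has 4 at row 3, column 1; remove 6 from row 3 of P and reverse-bump: 6 enters row 2 and ejects 2; 2 enters row 1 and ejects 1. So w(4) = 1. P is now [[2, 5], [6]].
Step i=3: Q has 3 at row 1, column 2; remove that cell from P, ejecting 5. So w(3) = 5. P is now [[2], [6]].
Step i=2: Q has 2 at row 2, column 1; remove 6 from row 2 of P and reverse-bump: 6 enters row 1 and ejects 2. So w(2) = 2. P is now [[6]].
Step i=1: Q has 1 at row 1, column 1; remove that cell from P, ejecting 6. So w(1) = 6. P is now [].

So w = 6 2 5 1 3 4.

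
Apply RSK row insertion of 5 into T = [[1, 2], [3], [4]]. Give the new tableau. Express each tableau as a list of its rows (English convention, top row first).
5 is larger than every entry of row 1, so it is appended to row 1. The new tableau is [[1, 2, 5], [3], [4]].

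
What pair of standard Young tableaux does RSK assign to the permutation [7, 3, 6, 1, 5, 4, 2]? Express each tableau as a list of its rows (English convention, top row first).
P = [[1, 2], [3, 4], [5], [6], [7]], Q = [[1, 3], [2, 5], [4], [6], [7]]

Insert each entry of the permutation into P by Schensted row insertion, recording in Q the position of each new cell.

Insert 7: appended to row 1. P = [[7]], Q = [[1]].
Insert 3: 3 bumps 7 from row 1; 7 starts row 2. P = [[3], [7]], Q = [[1], [2]].
Insert 6: appended to row 1. P = [[3, 6], [7]], Q = [[1, 3], [2]].
Insert 1: 1 bumps 3 from row 1; 3 bumps 7 from row 2; 7 starts row 3. P = [[1, 6], [3], [7]], Q = [[1, 3], [2], [4]].
Insert 5: 5 bumps 6 from row 1; 6 appends to row 2. P = [[1, 5], [3, 6], [7]], Q = [[1, 3], [2, 5], [4]].
Insert 4: 4 bumps 5 from row 1; 5 bumps 6 from row 2; 6 bumps 7 from row 3; 7 starts row 4. P = [[1, 4], [3, 5], [6], [7]], Q = [[1, 3], [2, 5], [4], [6]].
Insert 2: 2 bumps 4 from row 1; 4 bumps 5 from row 2; 5 bumps 6 from row 3; 6 bumps 7 from row 4; 7 starts row 5. P = [[1, 2], [3, 4], [5], [6], [7]], Q = [[1, 3], [2, 5], [4], [6], [7]].

So P = [[1, 2], [3, 4], [5], [6], [7]], Q = [[1, 3], [2, 5], [4], [6], [7]].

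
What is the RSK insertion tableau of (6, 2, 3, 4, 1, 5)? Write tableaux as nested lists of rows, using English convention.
Insert 6: appended to row 1. P = [[6]].
Insert 2: 2 bumps 6 from row 1; 6 starts row 2. P = [[2], [6]].
Insert 3: appended to row 1. P = [[2, 3], [6]].
Insert 4: appended to row 1. P = [[2, 3, 4], [6]].
Insert 1: 1 bumps 2 from row 1; 2 bumps 6 from row 2; 6 starts row 3. P = [[1, 3, 4], [2], [6]].
Insert 5: appended to row 1. P = [[1, 3, 4, 5], [2], [6]].

So P = [[1, 3, 4, 5], [2], [6]].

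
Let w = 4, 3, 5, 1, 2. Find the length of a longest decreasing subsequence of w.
3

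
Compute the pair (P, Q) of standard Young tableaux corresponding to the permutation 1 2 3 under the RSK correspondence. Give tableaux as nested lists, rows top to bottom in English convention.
P = [[1, 2, 3]], Q = [[1, 2, 3]]

Insert each entry of the permutation into P by Schensted row insertion, recording in Q the position of each new cell.

Insert 1: appended to row 1. P = [[1]], Q = [[1]].
Insert 2: appended to row 1. P = [[1, 2]], Q = [[1, 2]].
Insert 3: appended to row 1. P = [[1, 2, 3]], Q = [[1, 2, 3]].

So P = [[1, 2, 3]], Q = [[1, 2, 3]].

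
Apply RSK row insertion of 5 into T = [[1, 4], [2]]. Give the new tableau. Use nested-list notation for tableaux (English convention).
[[1, 4, 5], [2]]

5 is larger than every entry of row 1, so it is appended to row 1. The new tableau is [[1, 4, 5], [2]].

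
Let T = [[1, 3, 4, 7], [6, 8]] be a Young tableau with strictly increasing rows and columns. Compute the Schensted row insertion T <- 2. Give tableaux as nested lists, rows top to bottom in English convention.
In row 1, 2 replaces 3 (the leftmost entry greater than 2); 3 is bumped to row 2. In row 2, 3 replaces 6 (the leftmost entry greater than 3); 6 is bumped to row 3. 6 starts a new row 3. The new tableau is [[1, 2, 4, 7], [3, 8], [6]].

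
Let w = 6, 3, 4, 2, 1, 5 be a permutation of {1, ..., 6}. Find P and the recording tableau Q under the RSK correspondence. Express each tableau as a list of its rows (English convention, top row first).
Insert each entry of the permutation into P by Schensted row insertion, recording in Q the position of each new cell.

Insert 6: appended to row 1. P = [[6]].
Insert 3: 3 bumps 6 from row 1; 6 starts row 2. P = [[3], [6]].
Insert 4: appended to row 1. P = [[3, 4], [6]].
Insert 2: 2 bumps 3 from row 1; 3 bumps 6 from row 2; 6 starts row 3. P = [[2, 4], [3], [6]].
Insert 1: 1 bumps 2 from row 1; 2 bumps 3 from row 2; 3 bumps 6 from row 3; 6 starts row 4. P = [[1, 4], [2], [3], [6]].
Insert 5: appended to row 1. P = [[1, 4, 5], [2], [3], [6]].

So P = [[1, 4, 5], [2], [3], [6]], Q = [[1, 3, 6], [2], [4], [5]].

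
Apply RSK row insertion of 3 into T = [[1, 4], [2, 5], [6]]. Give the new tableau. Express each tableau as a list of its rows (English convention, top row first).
[[1, 3], [2, 4], [5], [6]]

In row 1, 3 replaces 4 (the leftmost entry greater than 3); 4 is bumped to row 2. In row 2, 4 replaces 5 (the leftmost entry greater than 4); 5 is bumped to row 3. In row 3, 5 replaces 6 (the leftmost entry greater than 5); 6 is bumped to row 4. 6 starts a new row 4. The new tableau is [[1, 3], [2, 4], [5], [6]].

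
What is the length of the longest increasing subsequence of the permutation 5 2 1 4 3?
2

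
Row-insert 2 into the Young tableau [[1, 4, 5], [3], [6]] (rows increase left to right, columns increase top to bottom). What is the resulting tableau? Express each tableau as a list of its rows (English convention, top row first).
In row 1, 2 replaces 4 (the leftmost entry greater than 2); 4 is bumped to row 2. 4 is appended to row 2. The new tableau is [[1, 2, 5], [3, 4], [6]].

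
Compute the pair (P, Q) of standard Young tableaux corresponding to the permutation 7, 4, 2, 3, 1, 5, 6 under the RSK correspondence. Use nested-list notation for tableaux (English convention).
P = [[1, 3, 5, 6], [2], [4], [7]], Q = [[1, 4, 6, 7], [2], [3], [5]]

Insert each entry of the permutation into P by Schensted row insertion, recording in Q the position of each new cell.

After inserting 7: P = [[7]].
After inserting 4: P = [[4], [7]].
After inserting 2: P = [[2], [4], [7]].
After inserting 3: P = [[2, 3], [4], [7]].
After inserting 1: P = [[1, 3], [2], [4], [7]].
After inserting 5: P = [[1, 3, 5], [2], [4], [7]].
After inserting 6: P = [[1, 3, 5, 6], [2], [4], [7]].

So P = [[1, 3, 5, 6], [2], [4], [7]], Q = [[1, 4, 6, 7], [2], [3], [5]].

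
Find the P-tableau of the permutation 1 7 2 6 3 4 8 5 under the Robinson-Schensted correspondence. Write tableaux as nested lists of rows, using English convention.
After inserting 1: P = [[1]].
After inserting 7: P = [[1, 7]].
After inserting 2: P = [[1, 2], [7]].
After inserting 6: P = [[1, 2, 6], [7]].
After inserting 3: P = [[1, 2, 3], [6], [7]].
After inserting 4: P = [[1, 2, 3, 4], [6], [7]].
After inserting 8: P = [[1, 2, 3, 4, 8], [6], [7]].
After inserting 5: P = [[1, 2, 3, 4, 5], [6, 8], [7]].

So P = [[1, 2, 3, 4, 5], [6, 8], [7]].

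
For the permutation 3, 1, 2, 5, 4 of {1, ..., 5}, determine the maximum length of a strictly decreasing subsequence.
2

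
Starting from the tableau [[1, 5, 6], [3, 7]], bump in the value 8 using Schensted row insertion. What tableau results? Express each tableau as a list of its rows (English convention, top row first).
8 is larger than every entry of row 1, so it is appended to row 1. The new tableau is [[1, 5, 6, 8], [3, 7]].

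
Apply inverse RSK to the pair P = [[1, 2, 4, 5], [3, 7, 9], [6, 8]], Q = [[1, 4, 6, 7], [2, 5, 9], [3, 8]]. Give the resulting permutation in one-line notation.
Reverse the RSK construction: for i from n down to 1, find the cell of Q containing i, remove the entry at that cell from P, and reverse-bump it up through P; the value ejected from row 1 is w(i).

Step i=9: Q has 9 at row 2, column 3; remove 9 from row 2 of P and reverse-bump: 9 enters row 1 and ejects 5. So w(9) = 5. P is now [[1, 2, 4, 9], [3, 7], [6, 8]].
Step i=8: Q has 8 at row 3, column 2; remove 8 from row 3 of P and reverse-bump: 8 enters row 2 and ejects 7; 7 enters row 1 and ejects 4. So w(8) = 4. P is now [[1, 2, 7, 9], [3, 8], [6]].
Step i=7: Q has 7 at row 1, column 4; remove that cell from P, ejecting 9. So w(7) = 9. P is now [[1, 2, 7], [3, 8], [6]].
Step i=6: Q has 6 at row 1, column 3; remove that cell from P, ejecting 7. So w(6) = 7. P is now [[1, 2], [3, 8], [6]].
Step i=5: Q has 5 at row 2, column 2; remove 8 from row 2 of P and reverse-bump: 8 enters row 1 and ejects 2. So w(5) = 2. P is now [[1, 8], [3], [6]].
Step i=4: Q has 4 at row 1, column 2; remove that cell from P, ejecting 8. So w(4) = 8. P is now [[1], [3], [6]].
Step i=3: Q has 3 at row 3, column 1; remove 6 from row 3 of P and reverse-bump: 6 enters row 2 and ejects 3; 3 enters row 1 and ejects 1. So w(3) = 1. P is now [[3], [6]].
Step i=2: Q has 2 at row 2, column 1; remove 6 from row 2 of P and reverse-bump: 6 enters row 1 and ejects 3. So w(2) = 3. P is now [[6]].
Step i=1: Q has 1 at row 1, column 1; remove that cell from P, ejecting 6. So w(1) = 6. P is now [].

So w = 6 3 1 8 2 7 9 4 5.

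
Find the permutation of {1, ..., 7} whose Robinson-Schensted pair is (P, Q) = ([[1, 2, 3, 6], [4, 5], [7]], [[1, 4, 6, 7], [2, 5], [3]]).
7 4 1 5 2 3 6

Reverse the RSK construction: for i from n down to 1, find the cell of Q containing i, remove the entry at that cell from P, and reverse-bump it up through P; the value ejected from row 1 is w(i).

Step i=7: Q has 7 at row 1, column 4; remove that cell from P, ejecting 6. So w(7) = 6. P is now [[1, 2, 3], [4, 5], [7]].
Step i=6: Q has 6 at row 1, column 3; remove that cell from P, ejecting 3. So w(6) = 3. P is now [[1, 2], [4, 5], [7]].
Step i=5: Q has 5 at row 2, column 2; remove 5 from row 2 of P and reverse-bump: 5 enters row 1 and ejects 2. So w(5) = 2. P is now [[1, 5], [4], [7]].
Step i=4: Q has 4 at row 1, column 2; remove that cell from P, ejecting 5. So w(4) = 5. P is now [[1], [4], [7]].
Step i=3: Q has 3 at row 3, column 1; remove 7 from row 3 of P and reverse-bump: 7 enters row 2 and ejects 4; 4 enters row 1 and ejects 1. So w(3) = 1. P is now [[4], [7]].
Step i=2: Q has 2 at row 2, column 1; remove 7 from row 2 of P and reverse-bump: 7 enters row 1 and ejects 4. So w(2) = 4. P is now [[7]].
Step i=1: Q has 1 at row 1, column 1; remove that cell from P, ejecting 7. So w(1) = 7. P is now [].

So w = 7 4 1 5 2 3 6.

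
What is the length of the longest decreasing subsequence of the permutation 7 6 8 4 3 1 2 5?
5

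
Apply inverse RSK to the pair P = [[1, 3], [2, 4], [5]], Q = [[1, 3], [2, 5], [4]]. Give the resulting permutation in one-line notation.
Reverse the RSK construction: for i from n down to 1, find the cell of Q containing i, remove the entry at that cell from P, and reverse-bump it up through P; the value ejected from row 1 is w(i).

Step i=5: Q has 5 at row 2, column 2; remove 4 from row 2 of P and reverse-bump: 4 enters row 1 and ejects 3. So w(5) = 3. P is now [[1, 4], [2], [5]].
Step i=4: Q has 4 at row 3, column 1; remove 5 from row 3 of P and reverse-bump: 5 enters row 2 and ejects 2; 2 enters row 1 and ejects 1. So w(4) = 1. P is now [[2, 4], [5]].
Step i=3: Q has 3 at row 1, column 2; remove that cell from P, ejecting 4. So w(3) = 4. P is now [[2], [5]].
Step i=2: Q has 2 at row 2, column 1; remove 5 from row 2 of P and reverse-bump: 5 enters row 1 and ejects 2. So w(2) = 2. P is now [[5]].
Step i=1: Q has 1 at row 1, column 1; remove that cell from P, ejecting 5. So w(1) = 5. P is now [].

So w = 5 2 4 1 3.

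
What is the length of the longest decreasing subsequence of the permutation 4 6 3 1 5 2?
3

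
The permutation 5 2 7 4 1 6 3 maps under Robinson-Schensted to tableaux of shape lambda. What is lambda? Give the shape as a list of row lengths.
Row-insert each entry into an empty tableau.

After inserting 5: P = [[5]].
After inserting 2: P = [[2], [5]].
After inserting 7: P = [[2, 7], [5]].
After inserting 4: P = [[2, 4], [5, 7]].
After inserting 1: P = [[1, 4], [2, 7], [5]].
After inserting 6: P = [[1, 4, 6], [2, 7], [5]].
After inserting 3: P = [[1, 3, 6], [2, 4], [5, 7]].

The final insertion tableau P = [[1, 3, 6], [2, 4], [5, 7]] has shape [3, 2, 2].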